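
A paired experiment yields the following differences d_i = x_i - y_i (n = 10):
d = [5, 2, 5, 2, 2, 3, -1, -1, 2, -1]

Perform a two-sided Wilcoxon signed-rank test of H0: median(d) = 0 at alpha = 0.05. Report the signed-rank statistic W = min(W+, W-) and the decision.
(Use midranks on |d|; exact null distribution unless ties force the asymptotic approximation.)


Step 1: Drop any zero differences (none here) and take |d_i|.
|d| = [5, 2, 5, 2, 2, 3, 1, 1, 2, 1]
Step 2: Midrank |d_i| (ties get averaged ranks).
ranks: |5|->9.5, |2|->5.5, |5|->9.5, |2|->5.5, |2|->5.5, |3|->8, |1|->2, |1|->2, |2|->5.5, |1|->2
Step 3: Attach original signs; sum ranks with positive sign and with negative sign.
W+ = 9.5 + 5.5 + 9.5 + 5.5 + 5.5 + 8 + 5.5 = 49
W- = 2 + 2 + 2 = 6
(Check: W+ + W- = 55 should equal n(n+1)/2 = 55.)
Step 4: Test statistic W = min(W+, W-) = 6.
Step 5: Ties in |d|, so use the tie-corrected normal approximation.
        E[W] = n(n+1)/4 = 10*11/4 = 27.5.
        Tie groups: |d|=1 (t=3), |d|=2 (t=4), |d|=5 (t=2); sum(t^3 - t) = 90.
        Var[W] = n(n+1)(2n+1)/24 - sum(t^3-t)/48 = 2310/24 - 90/48 = 94.375.
        z = (W - E[W]) / sqrt(Var[W]) = (6 - 27.5) / 9.7147 = -2.2131.
        Two-sided p = 2*Phi(z) = 0.026888.
Step 6: alpha = 0.05. reject H0.

W+ = 49, W- = 6, W = min = 6, p = 0.026888, reject H0.


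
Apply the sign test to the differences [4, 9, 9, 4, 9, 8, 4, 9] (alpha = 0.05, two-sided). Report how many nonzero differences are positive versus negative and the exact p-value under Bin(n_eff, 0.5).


Step 1: Discard zero differences. Original n = 8; n_eff = number of nonzero differences = 8.
Nonzero differences (with sign): +4, +9, +9, +4, +9, +8, +4, +9
Step 2: Count signs: positive = 8, negative = 0.
Step 3: Under H0: P(positive) = 0.5, so the number of positives S ~ Bin(8, 0.5).
Step 4: Two-sided exact p-value = sum of Bin(8,0.5) probabilities at or below the observed probability = 0.007812.
Step 5: alpha = 0.05. reject H0.

n_eff = 8, pos = 8, neg = 0, p = 0.007812, reject H0.


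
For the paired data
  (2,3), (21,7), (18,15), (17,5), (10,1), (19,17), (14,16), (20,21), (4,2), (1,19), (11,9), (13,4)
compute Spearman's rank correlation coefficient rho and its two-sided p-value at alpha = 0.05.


Step 1: Rank x and y separately (midranks; no ties here).
rank(x): 2->2, 21->12, 18->9, 17->8, 10->4, 19->10, 14->7, 20->11, 4->3, 1->1, 11->5, 13->6
rank(y): 3->3, 7->6, 15->8, 5->5, 1->1, 17->10, 16->9, 21->12, 2->2, 19->11, 9->7, 4->4
Step 2: d_i = R_x(i) - R_y(i); compute d_i^2.
  (2-3)^2=1, (12-6)^2=36, (9-8)^2=1, (8-5)^2=9, (4-1)^2=9, (10-10)^2=0, (7-9)^2=4, (11-12)^2=1, (3-2)^2=1, (1-11)^2=100, (5-7)^2=4, (6-4)^2=4
sum(d^2) = 170.
Step 3: rho = 1 - 6*170 / (12*(12^2 - 1)) = 1 - 1020/1716 = 0.405594.
Step 4: Under H0, t = rho * sqrt((n-2)/(1-rho^2)) = 1.4032 ~ t(10).
Step 5: Two-sided p-value from the t-distribution with 10 df = 0.190836.
Step 6: alpha = 0.05. fail to reject H0.

rho = 0.4056, p = 0.190836, fail to reject H0 at alpha = 0.05.


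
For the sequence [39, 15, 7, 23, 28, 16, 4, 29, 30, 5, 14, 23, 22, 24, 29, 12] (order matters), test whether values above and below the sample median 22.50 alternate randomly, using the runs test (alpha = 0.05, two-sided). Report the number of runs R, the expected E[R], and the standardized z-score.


Step 1: Compute median = 22.50; label A = above, B = below.
Labels in order: ABBAABBAABBABAAB  (n_A = 8, n_B = 8)
Step 2: Count runs R = 10.
Step 3: Under H0 (random ordering), E[R] = 2*n_A*n_B/(n_A+n_B) + 1 = 2*8*8/16 + 1 = 9.0000.
        Var[R] = 2*n_A*n_B*(2*n_A*n_B - n_A - n_B) / ((n_A+n_B)^2 * (n_A+n_B-1)) = 14336/3840 = 3.7333.
        SD[R] = 1.9322.
Step 4: Continuity-corrected z = (R - 0.5 - E[R]) / SD[R] = (10 - 0.5 - 9.0000) / 1.9322 = 0.2588.
Step 5: Two-sided p-value via normal approximation = 2*(1 - Phi(|z|)) = 0.795809.
Step 6: alpha = 0.05. fail to reject H0.

R = 10, z = 0.2588, p = 0.795809, fail to reject H0.


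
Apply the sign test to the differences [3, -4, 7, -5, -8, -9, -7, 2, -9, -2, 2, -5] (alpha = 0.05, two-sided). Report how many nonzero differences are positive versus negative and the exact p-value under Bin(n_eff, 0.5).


Step 1: Discard zero differences. Original n = 12; n_eff = number of nonzero differences = 12.
Nonzero differences (with sign): +3, -4, +7, -5, -8, -9, -7, +2, -9, -2, +2, -5
Step 2: Count signs: positive = 4, negative = 8.
Step 3: Under H0: P(positive) = 0.5, so the number of positives S ~ Bin(12, 0.5).
Step 4: Two-sided exact p-value = sum of Bin(12,0.5) probabilities at or below the observed probability = 0.387695.
Step 5: alpha = 0.05. fail to reject H0.

n_eff = 12, pos = 4, neg = 8, p = 0.387695, fail to reject H0.


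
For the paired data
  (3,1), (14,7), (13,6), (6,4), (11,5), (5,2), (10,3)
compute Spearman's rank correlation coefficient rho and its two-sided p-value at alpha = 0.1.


Step 1: Rank x and y separately (midranks; no ties here).
rank(x): 3->1, 14->7, 13->6, 6->3, 11->5, 5->2, 10->4
rank(y): 1->1, 7->7, 6->6, 4->4, 5->5, 2->2, 3->3
Step 2: d_i = R_x(i) - R_y(i); compute d_i^2.
  (1-1)^2=0, (7-7)^2=0, (6-6)^2=0, (3-4)^2=1, (5-5)^2=0, (2-2)^2=0, (4-3)^2=1
sum(d^2) = 2.
Step 3: rho = 1 - 6*2 / (7*(7^2 - 1)) = 1 - 12/336 = 0.964286.
Step 4: Under H0, t = rho * sqrt((n-2)/(1-rho^2)) = 8.1408 ~ t(5).
Step 5: Two-sided p-value from the t-distribution with 5 df = 0.000454.
Step 6: alpha = 0.1. reject H0.

rho = 0.9643, p = 0.000454, reject H0 at alpha = 0.1.


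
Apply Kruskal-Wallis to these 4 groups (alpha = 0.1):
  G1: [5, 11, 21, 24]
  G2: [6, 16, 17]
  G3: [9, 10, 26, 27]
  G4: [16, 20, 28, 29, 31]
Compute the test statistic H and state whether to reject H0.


Step 1: Combine all N = 16 observations and assign midranks.
sorted (value, group, rank): (5,G1,1), (6,G2,2), (9,G3,3), (10,G3,4), (11,G1,5), (16,G2,6.5), (16,G4,6.5), (17,G2,8), (20,G4,9), (21,G1,10), (24,G1,11), (26,G3,12), (27,G3,13), (28,G4,14), (29,G4,15), (31,G4,16)
Step 2: Sum ranks within each group.
R_1 = 27 (n_1 = 4)
R_2 = 16.5 (n_2 = 3)
R_3 = 32 (n_3 = 4)
R_4 = 60.5 (n_4 = 5)
Step 3: H = 12/(N(N+1)) * sum(R_i^2/n_i) - 3(N+1)
     = 12/(16*17) * (27^2/4 + 16.5^2/3 + 32^2/4 + 60.5^2/5) - 3*17
     = 0.044118 * 1261.05 - 51
     = 4.634559.
Step 4: Ties present; correction factor C = 1 - 6/(16^3 - 16) = 0.998529. Corrected H = 4.634559 / 0.998529 = 4.641384.
Step 5: Under H0, H ~ chi^2(3); p-value = 0.200021.
Step 6: alpha = 0.1. fail to reject H0.

H = 4.6414, df = 3, p = 0.200021, fail to reject H0.


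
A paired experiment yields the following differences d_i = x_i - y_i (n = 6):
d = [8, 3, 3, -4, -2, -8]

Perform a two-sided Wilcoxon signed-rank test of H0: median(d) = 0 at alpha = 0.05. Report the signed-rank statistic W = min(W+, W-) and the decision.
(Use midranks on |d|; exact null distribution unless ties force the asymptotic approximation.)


Step 1: Drop any zero differences (none here) and take |d_i|.
|d| = [8, 3, 3, 4, 2, 8]
Step 2: Midrank |d_i| (ties get averaged ranks).
ranks: |8|->5.5, |3|->2.5, |3|->2.5, |4|->4, |2|->1, |8|->5.5
Step 3: Attach original signs; sum ranks with positive sign and with negative sign.
W+ = 5.5 + 2.5 + 2.5 = 10.5
W- = 4 + 1 + 5.5 = 10.5
(Check: W+ + W- = 21 should equal n(n+1)/2 = 21.)
Step 4: Test statistic W = min(W+, W-) = 10.5.
Step 5: Ties in |d|, so use the tie-corrected normal approximation.
        E[W] = n(n+1)/4 = 6*7/4 = 10.5.
        Tie groups: |d|=3 (t=2), |d|=8 (t=2); sum(t^3 - t) = 12.
        Var[W] = n(n+1)(2n+1)/24 - sum(t^3-t)/48 = 546/24 - 12/48 = 22.5.
        z = (W - E[W]) / sqrt(Var[W]) = (10.5 - 10.5) / 4.7434 = 0.0000.
        Two-sided p = 2*Phi(z) = 1.000000.
Step 6: alpha = 0.05. fail to reject H0.

W+ = 10.5, W- = 10.5, W = min = 10.5, p = 1.000000, fail to reject H0.


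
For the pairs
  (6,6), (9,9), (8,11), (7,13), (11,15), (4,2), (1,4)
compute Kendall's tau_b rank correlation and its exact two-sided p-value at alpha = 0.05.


Step 1: Enumerate the 21 unordered pairs (i,j) with i<j and classify each by sign(x_j-x_i) * sign(y_j-y_i).
  (1,2):dx=+3,dy=+3->C; (1,3):dx=+2,dy=+5->C; (1,4):dx=+1,dy=+7->C; (1,5):dx=+5,dy=+9->C
  (1,6):dx=-2,dy=-4->C; (1,7):dx=-5,dy=-2->C; (2,3):dx=-1,dy=+2->D; (2,4):dx=-2,dy=+4->D
  (2,5):dx=+2,dy=+6->C; (2,6):dx=-5,dy=-7->C; (2,7):dx=-8,dy=-5->C; (3,4):dx=-1,dy=+2->D
  (3,5):dx=+3,dy=+4->C; (3,6):dx=-4,dy=-9->C; (3,7):dx=-7,dy=-7->C; (4,5):dx=+4,dy=+2->C
  (4,6):dx=-3,dy=-11->C; (4,7):dx=-6,dy=-9->C; (5,6):dx=-7,dy=-13->C; (5,7):dx=-10,dy=-11->C
  (6,7):dx=-3,dy=+2->D
Step 2: C = 17, D = 4, total pairs = 21.
Step 3: tau = (C - D)/(n(n-1)/2) = (17 - 4)/21 = 0.619048.
Step 4: Exact two-sided p-value (enumerate n! = 5040 permutations of y under H0): p = 0.069048.
Step 5: alpha = 0.05. fail to reject H0.

tau_b = 0.6190 (C=17, D=4), p = 0.069048, fail to reject H0.


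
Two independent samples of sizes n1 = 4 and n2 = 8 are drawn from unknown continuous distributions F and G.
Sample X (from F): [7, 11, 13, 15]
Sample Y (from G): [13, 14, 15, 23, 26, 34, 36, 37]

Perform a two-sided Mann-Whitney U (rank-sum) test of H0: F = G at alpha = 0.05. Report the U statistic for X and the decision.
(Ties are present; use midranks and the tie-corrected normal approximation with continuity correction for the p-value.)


Step 1: Combine and sort all 12 observations; assign midranks.
sorted (value, group): (7,X), (11,X), (13,X), (13,Y), (14,Y), (15,X), (15,Y), (23,Y), (26,Y), (34,Y), (36,Y), (37,Y)
ranks: 7->1, 11->2, 13->3.5, 13->3.5, 14->5, 15->6.5, 15->6.5, 23->8, 26->9, 34->10, 36->11, 37->12
Step 2: Rank sum for X: R1 = 1 + 2 + 3.5 + 6.5 = 13.
Step 3: U_X = R1 - n1(n1+1)/2 = 13 - 4*5/2 = 13 - 10 = 3.
       U_Y = n1*n2 - U_X = 32 - 3 = 29.
Step 4: Ties are present, so use the tie-corrected normal approximation (with continuity correction) for the p-value.
Step 5: p-value = 0.033132; compare to alpha = 0.05. reject H0.

U_X = 3, p = 0.033132, reject H0 at alpha = 0.05.


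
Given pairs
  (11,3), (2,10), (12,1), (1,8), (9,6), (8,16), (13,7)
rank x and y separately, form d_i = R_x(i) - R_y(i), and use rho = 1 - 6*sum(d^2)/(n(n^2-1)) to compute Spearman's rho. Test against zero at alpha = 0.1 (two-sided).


Step 1: Rank x and y separately (midranks; no ties here).
rank(x): 11->5, 2->2, 12->6, 1->1, 9->4, 8->3, 13->7
rank(y): 3->2, 10->6, 1->1, 8->5, 6->3, 16->7, 7->4
Step 2: d_i = R_x(i) - R_y(i); compute d_i^2.
  (5-2)^2=9, (2-6)^2=16, (6-1)^2=25, (1-5)^2=16, (4-3)^2=1, (3-7)^2=16, (7-4)^2=9
sum(d^2) = 92.
Step 3: rho = 1 - 6*92 / (7*(7^2 - 1)) = 1 - 552/336 = -0.642857.
Step 4: Under H0, t = rho * sqrt((n-2)/(1-rho^2)) = -1.8766 ~ t(5).
Step 5: Two-sided p-value from the t-distribution with 5 df = 0.119392.
Step 6: alpha = 0.1. fail to reject H0.

rho = -0.6429, p = 0.119392, fail to reject H0 at alpha = 0.1.


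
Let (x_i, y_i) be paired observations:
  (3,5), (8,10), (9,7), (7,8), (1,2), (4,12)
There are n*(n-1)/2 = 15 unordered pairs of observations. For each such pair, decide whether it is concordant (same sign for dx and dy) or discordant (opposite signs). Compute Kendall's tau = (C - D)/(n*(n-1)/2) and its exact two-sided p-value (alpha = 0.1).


Step 1: Enumerate the 15 unordered pairs (i,j) with i<j and classify each by sign(x_j-x_i) * sign(y_j-y_i).
  (1,2):dx=+5,dy=+5->C; (1,3):dx=+6,dy=+2->C; (1,4):dx=+4,dy=+3->C; (1,5):dx=-2,dy=-3->C
  (1,6):dx=+1,dy=+7->C; (2,3):dx=+1,dy=-3->D; (2,4):dx=-1,dy=-2->C; (2,5):dx=-7,dy=-8->C
  (2,6):dx=-4,dy=+2->D; (3,4):dx=-2,dy=+1->D; (3,5):dx=-8,dy=-5->C; (3,6):dx=-5,dy=+5->D
  (4,5):dx=-6,dy=-6->C; (4,6):dx=-3,dy=+4->D; (5,6):dx=+3,dy=+10->C
Step 2: C = 10, D = 5, total pairs = 15.
Step 3: tau = (C - D)/(n(n-1)/2) = (10 - 5)/15 = 0.333333.
Step 4: Exact two-sided p-value (enumerate n! = 720 permutations of y under H0): p = 0.469444.
Step 5: alpha = 0.1. fail to reject H0.

tau_b = 0.3333 (C=10, D=5), p = 0.469444, fail to reject H0.


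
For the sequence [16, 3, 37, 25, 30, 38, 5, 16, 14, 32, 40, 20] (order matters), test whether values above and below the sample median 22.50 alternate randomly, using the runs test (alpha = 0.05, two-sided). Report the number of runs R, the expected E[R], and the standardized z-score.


Step 1: Compute median = 22.50; label A = above, B = below.
Labels in order: BBAAAABBBAAB  (n_A = 6, n_B = 6)
Step 2: Count runs R = 5.
Step 3: Under H0 (random ordering), E[R] = 2*n_A*n_B/(n_A+n_B) + 1 = 2*6*6/12 + 1 = 7.0000.
        Var[R] = 2*n_A*n_B*(2*n_A*n_B - n_A - n_B) / ((n_A+n_B)^2 * (n_A+n_B-1)) = 4320/1584 = 2.7273.
        SD[R] = 1.6514.
Step 4: Continuity-corrected z = (R + 0.5 - E[R]) / SD[R] = (5 + 0.5 - 7.0000) / 1.6514 = -0.9083.
Step 5: Two-sided p-value via normal approximation = 2*(1 - Phi(|z|)) = 0.363722.
Step 6: alpha = 0.05. fail to reject H0.

R = 5, z = -0.9083, p = 0.363722, fail to reject H0.


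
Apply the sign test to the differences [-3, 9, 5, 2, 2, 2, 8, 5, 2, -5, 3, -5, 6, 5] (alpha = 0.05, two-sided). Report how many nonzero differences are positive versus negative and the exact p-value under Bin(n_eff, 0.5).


Step 1: Discard zero differences. Original n = 14; n_eff = number of nonzero differences = 14.
Nonzero differences (with sign): -3, +9, +5, +2, +2, +2, +8, +5, +2, -5, +3, -5, +6, +5
Step 2: Count signs: positive = 11, negative = 3.
Step 3: Under H0: P(positive) = 0.5, so the number of positives S ~ Bin(14, 0.5).
Step 4: Two-sided exact p-value = sum of Bin(14,0.5) probabilities at or below the observed probability = 0.057373.
Step 5: alpha = 0.05. fail to reject H0.

n_eff = 14, pos = 11, neg = 3, p = 0.057373, fail to reject H0.


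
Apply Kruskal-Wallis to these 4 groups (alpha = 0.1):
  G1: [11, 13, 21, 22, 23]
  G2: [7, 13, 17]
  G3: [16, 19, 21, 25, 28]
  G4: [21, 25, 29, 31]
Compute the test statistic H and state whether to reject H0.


Step 1: Combine all N = 17 observations and assign midranks.
sorted (value, group, rank): (7,G2,1), (11,G1,2), (13,G1,3.5), (13,G2,3.5), (16,G3,5), (17,G2,6), (19,G3,7), (21,G1,9), (21,G3,9), (21,G4,9), (22,G1,11), (23,G1,12), (25,G3,13.5), (25,G4,13.5), (28,G3,15), (29,G4,16), (31,G4,17)
Step 2: Sum ranks within each group.
R_1 = 37.5 (n_1 = 5)
R_2 = 10.5 (n_2 = 3)
R_3 = 49.5 (n_3 = 5)
R_4 = 55.5 (n_4 = 4)
Step 3: H = 12/(N(N+1)) * sum(R_i^2/n_i) - 3(N+1)
     = 12/(17*18) * (37.5^2/5 + 10.5^2/3 + 49.5^2/5 + 55.5^2/4) - 3*18
     = 0.039216 * 1578.11 - 54
     = 7.886765.
Step 4: Ties present; correction factor C = 1 - 36/(17^3 - 17) = 0.992647. Corrected H = 7.886765 / 0.992647 = 7.945185.
Step 5: Under H0, H ~ chi^2(3); p-value = 0.047158.
Step 6: alpha = 0.1. reject H0.

H = 7.9452, df = 3, p = 0.047158, reject H0.


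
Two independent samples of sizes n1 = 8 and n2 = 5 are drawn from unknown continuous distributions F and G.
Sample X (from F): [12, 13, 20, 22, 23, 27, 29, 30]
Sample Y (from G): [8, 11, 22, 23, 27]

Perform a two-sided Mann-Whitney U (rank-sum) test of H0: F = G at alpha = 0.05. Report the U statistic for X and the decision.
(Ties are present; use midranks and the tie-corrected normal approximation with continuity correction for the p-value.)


Step 1: Combine and sort all 13 observations; assign midranks.
sorted (value, group): (8,Y), (11,Y), (12,X), (13,X), (20,X), (22,X), (22,Y), (23,X), (23,Y), (27,X), (27,Y), (29,X), (30,X)
ranks: 8->1, 11->2, 12->3, 13->4, 20->5, 22->6.5, 22->6.5, 23->8.5, 23->8.5, 27->10.5, 27->10.5, 29->12, 30->13
Step 2: Rank sum for X: R1 = 3 + 4 + 5 + 6.5 + 8.5 + 10.5 + 12 + 13 = 62.5.
Step 3: U_X = R1 - n1(n1+1)/2 = 62.5 - 8*9/2 = 62.5 - 36 = 26.5.
       U_Y = n1*n2 - U_X = 40 - 26.5 = 13.5.
Step 4: Ties are present, so use the tie-corrected normal approximation (with continuity correction) for the p-value.
Step 5: p-value = 0.377803; compare to alpha = 0.05. fail to reject H0.

U_X = 26.5, p = 0.377803, fail to reject H0 at alpha = 0.05.


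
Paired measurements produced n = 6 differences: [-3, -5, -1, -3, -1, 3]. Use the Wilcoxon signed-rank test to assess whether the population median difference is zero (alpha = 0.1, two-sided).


Step 1: Drop any zero differences (none here) and take |d_i|.
|d| = [3, 5, 1, 3, 1, 3]
Step 2: Midrank |d_i| (ties get averaged ranks).
ranks: |3|->4, |5|->6, |1|->1.5, |3|->4, |1|->1.5, |3|->4
Step 3: Attach original signs; sum ranks with positive sign and with negative sign.
W+ = 4 = 4
W- = 4 + 6 + 1.5 + 4 + 1.5 = 17
(Check: W+ + W- = 21 should equal n(n+1)/2 = 21.)
Step 4: Test statistic W = min(W+, W-) = 4.
Step 5: Ties in |d|, so use the tie-corrected normal approximation.
        E[W] = n(n+1)/4 = 6*7/4 = 10.5.
        Tie groups: |d|=1 (t=2), |d|=3 (t=3); sum(t^3 - t) = 30.
        Var[W] = n(n+1)(2n+1)/24 - sum(t^3-t)/48 = 546/24 - 30/48 = 22.125.
        z = (W - E[W]) / sqrt(Var[W]) = (4 - 10.5) / 4.7037 = -1.3819.
        Two-sided p = 2*Phi(z) = 0.167007.
Step 6: alpha = 0.1. fail to reject H0.

W+ = 4, W- = 17, W = min = 4, p = 0.167007, fail to reject H0.


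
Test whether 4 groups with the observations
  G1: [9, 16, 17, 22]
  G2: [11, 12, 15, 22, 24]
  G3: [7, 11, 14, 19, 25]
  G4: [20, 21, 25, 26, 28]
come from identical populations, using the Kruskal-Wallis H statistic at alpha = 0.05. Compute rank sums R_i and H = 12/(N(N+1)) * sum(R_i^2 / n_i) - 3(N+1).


Step 1: Combine all N = 19 observations and assign midranks.
sorted (value, group, rank): (7,G3,1), (9,G1,2), (11,G2,3.5), (11,G3,3.5), (12,G2,5), (14,G3,6), (15,G2,7), (16,G1,8), (17,G1,9), (19,G3,10), (20,G4,11), (21,G4,12), (22,G1,13.5), (22,G2,13.5), (24,G2,15), (25,G3,16.5), (25,G4,16.5), (26,G4,18), (28,G4,19)
Step 2: Sum ranks within each group.
R_1 = 32.5 (n_1 = 4)
R_2 = 44 (n_2 = 5)
R_3 = 37 (n_3 = 5)
R_4 = 76.5 (n_4 = 5)
Step 3: H = 12/(N(N+1)) * sum(R_i^2/n_i) - 3(N+1)
     = 12/(19*20) * (32.5^2/4 + 44^2/5 + 37^2/5 + 76.5^2/5) - 3*20
     = 0.031579 * 2095.51 - 60
     = 6.174079.
Step 4: Ties present; correction factor C = 1 - 18/(19^3 - 19) = 0.997368. Corrected H = 6.174079 / 0.997368 = 6.190369.
Step 5: Under H0, H ~ chi^2(3); p-value = 0.102707.
Step 6: alpha = 0.05. fail to reject H0.

H = 6.1904, df = 3, p = 0.102707, fail to reject H0.


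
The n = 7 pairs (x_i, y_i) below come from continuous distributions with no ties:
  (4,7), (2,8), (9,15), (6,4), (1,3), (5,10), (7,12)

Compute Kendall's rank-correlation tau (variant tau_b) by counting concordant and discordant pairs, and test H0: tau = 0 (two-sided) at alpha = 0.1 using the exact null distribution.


Step 1: Enumerate the 21 unordered pairs (i,j) with i<j and classify each by sign(x_j-x_i) * sign(y_j-y_i).
  (1,2):dx=-2,dy=+1->D; (1,3):dx=+5,dy=+8->C; (1,4):dx=+2,dy=-3->D; (1,5):dx=-3,dy=-4->C
  (1,6):dx=+1,dy=+3->C; (1,7):dx=+3,dy=+5->C; (2,3):dx=+7,dy=+7->C; (2,4):dx=+4,dy=-4->D
  (2,5):dx=-1,dy=-5->C; (2,6):dx=+3,dy=+2->C; (2,7):dx=+5,dy=+4->C; (3,4):dx=-3,dy=-11->C
  (3,5):dx=-8,dy=-12->C; (3,6):dx=-4,dy=-5->C; (3,7):dx=-2,dy=-3->C; (4,5):dx=-5,dy=-1->C
  (4,6):dx=-1,dy=+6->D; (4,7):dx=+1,dy=+8->C; (5,6):dx=+4,dy=+7->C; (5,7):dx=+6,dy=+9->C
  (6,7):dx=+2,dy=+2->C
Step 2: C = 17, D = 4, total pairs = 21.
Step 3: tau = (C - D)/(n(n-1)/2) = (17 - 4)/21 = 0.619048.
Step 4: Exact two-sided p-value (enumerate n! = 5040 permutations of y under H0): p = 0.069048.
Step 5: alpha = 0.1. reject H0.

tau_b = 0.6190 (C=17, D=4), p = 0.069048, reject H0.


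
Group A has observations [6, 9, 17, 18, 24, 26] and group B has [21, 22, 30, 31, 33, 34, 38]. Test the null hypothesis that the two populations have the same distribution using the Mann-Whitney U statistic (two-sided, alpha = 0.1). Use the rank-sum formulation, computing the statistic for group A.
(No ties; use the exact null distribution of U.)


Step 1: Combine and sort all 13 observations; assign midranks.
sorted (value, group): (6,X), (9,X), (17,X), (18,X), (21,Y), (22,Y), (24,X), (26,X), (30,Y), (31,Y), (33,Y), (34,Y), (38,Y)
ranks: 6->1, 9->2, 17->3, 18->4, 21->5, 22->6, 24->7, 26->8, 30->9, 31->10, 33->11, 34->12, 38->13
Step 2: Rank sum for X: R1 = 1 + 2 + 3 + 4 + 7 + 8 = 25.
Step 3: U_X = R1 - n1(n1+1)/2 = 25 - 6*7/2 = 25 - 21 = 4.
       U_Y = n1*n2 - U_X = 42 - 4 = 38.
Step 4: No ties, so the exact null distribution of U (based on enumerating the C(13,6) = 1716 equally likely rank assignments) gives the two-sided p-value.
Step 5: p-value = 0.013986; compare to alpha = 0.1. reject H0.

U_X = 4, p = 0.013986, reject H0 at alpha = 0.1.


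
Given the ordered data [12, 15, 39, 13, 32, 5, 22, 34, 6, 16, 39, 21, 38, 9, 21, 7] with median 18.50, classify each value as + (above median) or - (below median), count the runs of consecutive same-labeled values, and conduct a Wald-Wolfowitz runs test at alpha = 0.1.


Step 1: Compute median = 18.50; label A = above, B = below.
Labels in order: BBABABAABBAAABAB  (n_A = 8, n_B = 8)
Step 2: Count runs R = 11.
Step 3: Under H0 (random ordering), E[R] = 2*n_A*n_B/(n_A+n_B) + 1 = 2*8*8/16 + 1 = 9.0000.
        Var[R] = 2*n_A*n_B*(2*n_A*n_B - n_A - n_B) / ((n_A+n_B)^2 * (n_A+n_B-1)) = 14336/3840 = 3.7333.
        SD[R] = 1.9322.
Step 4: Continuity-corrected z = (R - 0.5 - E[R]) / SD[R] = (11 - 0.5 - 9.0000) / 1.9322 = 0.7763.
Step 5: Two-sided p-value via normal approximation = 2*(1 - Phi(|z|)) = 0.437558.
Step 6: alpha = 0.1. fail to reject H0.

R = 11, z = 0.7763, p = 0.437558, fail to reject H0.


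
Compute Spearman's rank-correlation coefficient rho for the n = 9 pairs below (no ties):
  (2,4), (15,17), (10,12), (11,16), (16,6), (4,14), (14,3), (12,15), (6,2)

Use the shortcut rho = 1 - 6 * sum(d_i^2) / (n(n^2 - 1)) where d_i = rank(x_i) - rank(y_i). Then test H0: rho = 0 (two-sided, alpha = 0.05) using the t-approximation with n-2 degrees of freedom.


Step 1: Rank x and y separately (midranks; no ties here).
rank(x): 2->1, 15->8, 10->4, 11->5, 16->9, 4->2, 14->7, 12->6, 6->3
rank(y): 4->3, 17->9, 12->5, 16->8, 6->4, 14->6, 3->2, 15->7, 2->1
Step 2: d_i = R_x(i) - R_y(i); compute d_i^2.
  (1-3)^2=4, (8-9)^2=1, (4-5)^2=1, (5-8)^2=9, (9-4)^2=25, (2-6)^2=16, (7-2)^2=25, (6-7)^2=1, (3-1)^2=4
sum(d^2) = 86.
Step 3: rho = 1 - 6*86 / (9*(9^2 - 1)) = 1 - 516/720 = 0.283333.
Step 4: Under H0, t = rho * sqrt((n-2)/(1-rho^2)) = 0.7817 ~ t(7).
Step 5: Two-sided p-value from the t-distribution with 7 df = 0.460030.
Step 6: alpha = 0.05. fail to reject H0.

rho = 0.2833, p = 0.460030, fail to reject H0 at alpha = 0.05.


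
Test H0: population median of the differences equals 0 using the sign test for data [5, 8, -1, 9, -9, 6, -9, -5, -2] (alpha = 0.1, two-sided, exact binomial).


Step 1: Discard zero differences. Original n = 9; n_eff = number of nonzero differences = 9.
Nonzero differences (with sign): +5, +8, -1, +9, -9, +6, -9, -5, -2
Step 2: Count signs: positive = 4, negative = 5.
Step 3: Under H0: P(positive) = 0.5, so the number of positives S ~ Bin(9, 0.5).
Step 4: Two-sided exact p-value = sum of Bin(9,0.5) probabilities at or below the observed probability = 1.000000.
Step 5: alpha = 0.1. fail to reject H0.

n_eff = 9, pos = 4, neg = 5, p = 1.000000, fail to reject H0.


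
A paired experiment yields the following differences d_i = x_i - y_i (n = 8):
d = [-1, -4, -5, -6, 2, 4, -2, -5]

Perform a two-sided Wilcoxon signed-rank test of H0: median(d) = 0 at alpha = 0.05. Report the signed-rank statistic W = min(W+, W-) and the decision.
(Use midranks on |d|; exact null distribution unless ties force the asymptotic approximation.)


Step 1: Drop any zero differences (none here) and take |d_i|.
|d| = [1, 4, 5, 6, 2, 4, 2, 5]
Step 2: Midrank |d_i| (ties get averaged ranks).
ranks: |1|->1, |4|->4.5, |5|->6.5, |6|->8, |2|->2.5, |4|->4.5, |2|->2.5, |5|->6.5
Step 3: Attach original signs; sum ranks with positive sign and with negative sign.
W+ = 2.5 + 4.5 = 7
W- = 1 + 4.5 + 6.5 + 8 + 2.5 + 6.5 = 29
(Check: W+ + W- = 36 should equal n(n+1)/2 = 36.)
Step 4: Test statistic W = min(W+, W-) = 7.
Step 5: Ties in |d|, so use the tie-corrected normal approximation.
        E[W] = n(n+1)/4 = 8*9/4 = 18.
        Tie groups: |d|=2 (t=2), |d|=4 (t=2), |d|=5 (t=2); sum(t^3 - t) = 18.
        Var[W] = n(n+1)(2n+1)/24 - sum(t^3-t)/48 = 1224/24 - 18/48 = 50.625.
        z = (W - E[W]) / sqrt(Var[W]) = (7 - 18) / 7.1151 = -1.5460.
        Two-sided p = 2*Phi(z) = 0.122104.
Step 6: alpha = 0.05. fail to reject H0.

W+ = 7, W- = 29, W = min = 7, p = 0.122104, fail to reject H0.


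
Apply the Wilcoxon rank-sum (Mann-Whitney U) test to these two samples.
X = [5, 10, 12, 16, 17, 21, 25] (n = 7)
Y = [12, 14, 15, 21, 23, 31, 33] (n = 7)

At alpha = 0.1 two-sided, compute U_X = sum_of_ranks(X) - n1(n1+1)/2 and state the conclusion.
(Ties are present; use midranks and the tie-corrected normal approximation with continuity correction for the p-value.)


Step 1: Combine and sort all 14 observations; assign midranks.
sorted (value, group): (5,X), (10,X), (12,X), (12,Y), (14,Y), (15,Y), (16,X), (17,X), (21,X), (21,Y), (23,Y), (25,X), (31,Y), (33,Y)
ranks: 5->1, 10->2, 12->3.5, 12->3.5, 14->5, 15->6, 16->7, 17->8, 21->9.5, 21->9.5, 23->11, 25->12, 31->13, 33->14
Step 2: Rank sum for X: R1 = 1 + 2 + 3.5 + 7 + 8 + 9.5 + 12 = 43.
Step 3: U_X = R1 - n1(n1+1)/2 = 43 - 7*8/2 = 43 - 28 = 15.
       U_Y = n1*n2 - U_X = 49 - 15 = 34.
Step 4: Ties are present, so use the tie-corrected normal approximation (with continuity correction) for the p-value.
Step 5: p-value = 0.249110; compare to alpha = 0.1. fail to reject H0.

U_X = 15, p = 0.249110, fail to reject H0 at alpha = 0.1.


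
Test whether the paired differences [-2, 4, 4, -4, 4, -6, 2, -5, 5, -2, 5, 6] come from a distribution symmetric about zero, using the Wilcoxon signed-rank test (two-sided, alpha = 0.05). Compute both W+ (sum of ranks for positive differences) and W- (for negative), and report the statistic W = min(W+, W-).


Step 1: Drop any zero differences (none here) and take |d_i|.
|d| = [2, 4, 4, 4, 4, 6, 2, 5, 5, 2, 5, 6]
Step 2: Midrank |d_i| (ties get averaged ranks).
ranks: |2|->2, |4|->5.5, |4|->5.5, |4|->5.5, |4|->5.5, |6|->11.5, |2|->2, |5|->9, |5|->9, |2|->2, |5|->9, |6|->11.5
Step 3: Attach original signs; sum ranks with positive sign and with negative sign.
W+ = 5.5 + 5.5 + 5.5 + 2 + 9 + 9 + 11.5 = 48
W- = 2 + 5.5 + 11.5 + 9 + 2 = 30
(Check: W+ + W- = 78 should equal n(n+1)/2 = 78.)
Step 4: Test statistic W = min(W+, W-) = 30.
Step 5: Ties in |d|, so use the tie-corrected normal approximation.
        E[W] = n(n+1)/4 = 12*13/4 = 39.
        Tie groups: |d|=2 (t=3), |d|=4 (t=4), |d|=5 (t=3), |d|=6 (t=2); sum(t^3 - t) = 114.
        Var[W] = n(n+1)(2n+1)/24 - sum(t^3-t)/48 = 3900/24 - 114/48 = 160.125.
        z = (W - E[W]) / sqrt(Var[W]) = (30 - 39) / 12.6541 = -0.7112.
        Two-sided p = 2*Phi(z) = 0.476939.
Step 6: alpha = 0.05. fail to reject H0.

W+ = 48, W- = 30, W = min = 30, p = 0.476939, fail to reject H0.


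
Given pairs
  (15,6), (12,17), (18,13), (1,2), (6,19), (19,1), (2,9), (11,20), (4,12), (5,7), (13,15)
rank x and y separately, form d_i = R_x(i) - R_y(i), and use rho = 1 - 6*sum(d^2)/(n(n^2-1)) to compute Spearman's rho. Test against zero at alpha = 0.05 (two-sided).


Step 1: Rank x and y separately (midranks; no ties here).
rank(x): 15->9, 12->7, 18->10, 1->1, 6->5, 19->11, 2->2, 11->6, 4->3, 5->4, 13->8
rank(y): 6->3, 17->9, 13->7, 2->2, 19->10, 1->1, 9->5, 20->11, 12->6, 7->4, 15->8
Step 2: d_i = R_x(i) - R_y(i); compute d_i^2.
  (9-3)^2=36, (7-9)^2=4, (10-7)^2=9, (1-2)^2=1, (5-10)^2=25, (11-1)^2=100, (2-5)^2=9, (6-11)^2=25, (3-6)^2=9, (4-4)^2=0, (8-8)^2=0
sum(d^2) = 218.
Step 3: rho = 1 - 6*218 / (11*(11^2 - 1)) = 1 - 1308/1320 = 0.009091.
Step 4: Under H0, t = rho * sqrt((n-2)/(1-rho^2)) = 0.0273 ~ t(9).
Step 5: Two-sided p-value from the t-distribution with 9 df = 0.978837.
Step 6: alpha = 0.05. fail to reject H0.

rho = 0.0091, p = 0.978837, fail to reject H0 at alpha = 0.05.


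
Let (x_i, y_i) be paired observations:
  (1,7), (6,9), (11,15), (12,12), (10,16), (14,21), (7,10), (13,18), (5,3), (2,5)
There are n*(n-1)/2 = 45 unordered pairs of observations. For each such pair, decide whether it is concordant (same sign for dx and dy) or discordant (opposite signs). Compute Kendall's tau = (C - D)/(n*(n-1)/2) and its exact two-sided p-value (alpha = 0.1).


Step 1: Enumerate the 45 unordered pairs (i,j) with i<j and classify each by sign(x_j-x_i) * sign(y_j-y_i).
  (1,2):dx=+5,dy=+2->C; (1,3):dx=+10,dy=+8->C; (1,4):dx=+11,dy=+5->C; (1,5):dx=+9,dy=+9->C
  (1,6):dx=+13,dy=+14->C; (1,7):dx=+6,dy=+3->C; (1,8):dx=+12,dy=+11->C; (1,9):dx=+4,dy=-4->D
  (1,10):dx=+1,dy=-2->D; (2,3):dx=+5,dy=+6->C; (2,4):dx=+6,dy=+3->C; (2,5):dx=+4,dy=+7->C
  (2,6):dx=+8,dy=+12->C; (2,7):dx=+1,dy=+1->C; (2,8):dx=+7,dy=+9->C; (2,9):dx=-1,dy=-6->C
  (2,10):dx=-4,dy=-4->C; (3,4):dx=+1,dy=-3->D; (3,5):dx=-1,dy=+1->D; (3,6):dx=+3,dy=+6->C
  (3,7):dx=-4,dy=-5->C; (3,8):dx=+2,dy=+3->C; (3,9):dx=-6,dy=-12->C; (3,10):dx=-9,dy=-10->C
  (4,5):dx=-2,dy=+4->D; (4,6):dx=+2,dy=+9->C; (4,7):dx=-5,dy=-2->C; (4,8):dx=+1,dy=+6->C
  (4,9):dx=-7,dy=-9->C; (4,10):dx=-10,dy=-7->C; (5,6):dx=+4,dy=+5->C; (5,7):dx=-3,dy=-6->C
  (5,8):dx=+3,dy=+2->C; (5,9):dx=-5,dy=-13->C; (5,10):dx=-8,dy=-11->C; (6,7):dx=-7,dy=-11->C
  (6,8):dx=-1,dy=-3->C; (6,9):dx=-9,dy=-18->C; (6,10):dx=-12,dy=-16->C; (7,8):dx=+6,dy=+8->C
  (7,9):dx=-2,dy=-7->C; (7,10):dx=-5,dy=-5->C; (8,9):dx=-8,dy=-15->C; (8,10):dx=-11,dy=-13->C
  (9,10):dx=-3,dy=+2->D
Step 2: C = 39, D = 6, total pairs = 45.
Step 3: tau = (C - D)/(n(n-1)/2) = (39 - 6)/45 = 0.733333.
Step 4: Exact two-sided p-value (enumerate n! = 3628800 permutations of y under H0): p = 0.002213.
Step 5: alpha = 0.1. reject H0.

tau_b = 0.7333 (C=39, D=6), p = 0.002213, reject H0.


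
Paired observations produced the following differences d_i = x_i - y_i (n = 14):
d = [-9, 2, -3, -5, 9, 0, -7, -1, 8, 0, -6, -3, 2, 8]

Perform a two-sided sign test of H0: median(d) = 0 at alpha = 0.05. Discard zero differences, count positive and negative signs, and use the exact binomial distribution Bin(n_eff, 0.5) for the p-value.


Step 1: Discard zero differences. Original n = 14; n_eff = number of nonzero differences = 12.
Nonzero differences (with sign): -9, +2, -3, -5, +9, -7, -1, +8, -6, -3, +2, +8
Step 2: Count signs: positive = 5, negative = 7.
Step 3: Under H0: P(positive) = 0.5, so the number of positives S ~ Bin(12, 0.5).
Step 4: Two-sided exact p-value = sum of Bin(12,0.5) probabilities at or below the observed probability = 0.774414.
Step 5: alpha = 0.05. fail to reject H0.

n_eff = 12, pos = 5, neg = 7, p = 0.774414, fail to reject H0.


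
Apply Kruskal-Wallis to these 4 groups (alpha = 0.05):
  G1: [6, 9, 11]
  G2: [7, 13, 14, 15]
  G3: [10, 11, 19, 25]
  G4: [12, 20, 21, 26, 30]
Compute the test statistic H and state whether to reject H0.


Step 1: Combine all N = 16 observations and assign midranks.
sorted (value, group, rank): (6,G1,1), (7,G2,2), (9,G1,3), (10,G3,4), (11,G1,5.5), (11,G3,5.5), (12,G4,7), (13,G2,8), (14,G2,9), (15,G2,10), (19,G3,11), (20,G4,12), (21,G4,13), (25,G3,14), (26,G4,15), (30,G4,16)
Step 2: Sum ranks within each group.
R_1 = 9.5 (n_1 = 3)
R_2 = 29 (n_2 = 4)
R_3 = 34.5 (n_3 = 4)
R_4 = 63 (n_4 = 5)
Step 3: H = 12/(N(N+1)) * sum(R_i^2/n_i) - 3(N+1)
     = 12/(16*17) * (9.5^2/3 + 29^2/4 + 34.5^2/4 + 63^2/5) - 3*17
     = 0.044118 * 1331.7 - 51
     = 7.751287.
Step 4: Ties present; correction factor C = 1 - 6/(16^3 - 16) = 0.998529. Corrected H = 7.751287 / 0.998529 = 7.762703.
Step 5: Under H0, H ~ chi^2(3); p-value = 0.051179.
Step 6: alpha = 0.05. fail to reject H0.

H = 7.7627, df = 3, p = 0.051179, fail to reject H0.


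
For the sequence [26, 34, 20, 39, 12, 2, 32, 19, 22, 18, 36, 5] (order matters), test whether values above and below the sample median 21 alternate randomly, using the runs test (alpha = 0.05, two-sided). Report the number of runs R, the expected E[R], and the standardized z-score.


Step 1: Compute median = 21; label A = above, B = below.
Labels in order: AABABBABABAB  (n_A = 6, n_B = 6)
Step 2: Count runs R = 10.
Step 3: Under H0 (random ordering), E[R] = 2*n_A*n_B/(n_A+n_B) + 1 = 2*6*6/12 + 1 = 7.0000.
        Var[R] = 2*n_A*n_B*(2*n_A*n_B - n_A - n_B) / ((n_A+n_B)^2 * (n_A+n_B-1)) = 4320/1584 = 2.7273.
        SD[R] = 1.6514.
Step 4: Continuity-corrected z = (R - 0.5 - E[R]) / SD[R] = (10 - 0.5 - 7.0000) / 1.6514 = 1.5138.
Step 5: Two-sided p-value via normal approximation = 2*(1 - Phi(|z|)) = 0.130070.
Step 6: alpha = 0.05. fail to reject H0.

R = 10, z = 1.5138, p = 0.130070, fail to reject H0.


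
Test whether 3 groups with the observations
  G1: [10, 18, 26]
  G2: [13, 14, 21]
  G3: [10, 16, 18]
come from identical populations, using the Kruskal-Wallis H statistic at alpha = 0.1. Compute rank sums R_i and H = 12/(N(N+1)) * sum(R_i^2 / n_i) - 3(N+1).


Step 1: Combine all N = 9 observations and assign midranks.
sorted (value, group, rank): (10,G1,1.5), (10,G3,1.5), (13,G2,3), (14,G2,4), (16,G3,5), (18,G1,6.5), (18,G3,6.5), (21,G2,8), (26,G1,9)
Step 2: Sum ranks within each group.
R_1 = 17 (n_1 = 3)
R_2 = 15 (n_2 = 3)
R_3 = 13 (n_3 = 3)
Step 3: H = 12/(N(N+1)) * sum(R_i^2/n_i) - 3(N+1)
     = 12/(9*10) * (17^2/3 + 15^2/3 + 13^2/3) - 3*10
     = 0.133333 * 227.667 - 30
     = 0.355556.
Step 4: Ties present; correction factor C = 1 - 12/(9^3 - 9) = 0.983333. Corrected H = 0.355556 / 0.983333 = 0.361582.
Step 5: Under H0, H ~ chi^2(2); p-value = 0.834610.
Step 6: alpha = 0.1. fail to reject H0.

H = 0.3616, df = 2, p = 0.834610, fail to reject H0.


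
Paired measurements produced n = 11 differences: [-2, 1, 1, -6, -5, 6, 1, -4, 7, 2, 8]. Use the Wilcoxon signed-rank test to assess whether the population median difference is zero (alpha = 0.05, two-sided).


Step 1: Drop any zero differences (none here) and take |d_i|.
|d| = [2, 1, 1, 6, 5, 6, 1, 4, 7, 2, 8]
Step 2: Midrank |d_i| (ties get averaged ranks).
ranks: |2|->4.5, |1|->2, |1|->2, |6|->8.5, |5|->7, |6|->8.5, |1|->2, |4|->6, |7|->10, |2|->4.5, |8|->11
Step 3: Attach original signs; sum ranks with positive sign and with negative sign.
W+ = 2 + 2 + 8.5 + 2 + 10 + 4.5 + 11 = 40
W- = 4.5 + 8.5 + 7 + 6 = 26
(Check: W+ + W- = 66 should equal n(n+1)/2 = 66.)
Step 4: Test statistic W = min(W+, W-) = 26.
Step 5: Ties in |d|, so use the tie-corrected normal approximation.
        E[W] = n(n+1)/4 = 11*12/4 = 33.
        Tie groups: |d|=1 (t=3), |d|=2 (t=2), |d|=6 (t=2); sum(t^3 - t) = 36.
        Var[W] = n(n+1)(2n+1)/24 - sum(t^3-t)/48 = 3036/24 - 36/48 = 125.75.
        z = (W - E[W]) / sqrt(Var[W]) = (26 - 33) / 11.2138 = -0.6242.
        Two-sided p = 2*Phi(z) = 0.532477.
Step 6: alpha = 0.05. fail to reject H0.

W+ = 40, W- = 26, W = min = 26, p = 0.532477, fail to reject H0.


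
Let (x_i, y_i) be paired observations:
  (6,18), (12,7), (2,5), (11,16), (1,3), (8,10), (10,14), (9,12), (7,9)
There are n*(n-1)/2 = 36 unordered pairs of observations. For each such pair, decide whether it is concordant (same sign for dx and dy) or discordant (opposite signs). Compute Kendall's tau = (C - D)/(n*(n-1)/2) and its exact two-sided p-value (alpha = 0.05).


Step 1: Enumerate the 36 unordered pairs (i,j) with i<j and classify each by sign(x_j-x_i) * sign(y_j-y_i).
  (1,2):dx=+6,dy=-11->D; (1,3):dx=-4,dy=-13->C; (1,4):dx=+5,dy=-2->D; (1,5):dx=-5,dy=-15->C
  (1,6):dx=+2,dy=-8->D; (1,7):dx=+4,dy=-4->D; (1,8):dx=+3,dy=-6->D; (1,9):dx=+1,dy=-9->D
  (2,3):dx=-10,dy=-2->C; (2,4):dx=-1,dy=+9->D; (2,5):dx=-11,dy=-4->C; (2,6):dx=-4,dy=+3->D
  (2,7):dx=-2,dy=+7->D; (2,8):dx=-3,dy=+5->D; (2,9):dx=-5,dy=+2->D; (3,4):dx=+9,dy=+11->C
  (3,5):dx=-1,dy=-2->C; (3,6):dx=+6,dy=+5->C; (3,7):dx=+8,dy=+9->C; (3,8):dx=+7,dy=+7->C
  (3,9):dx=+5,dy=+4->C; (4,5):dx=-10,dy=-13->C; (4,6):dx=-3,dy=-6->C; (4,7):dx=-1,dy=-2->C
  (4,8):dx=-2,dy=-4->C; (4,9):dx=-4,dy=-7->C; (5,6):dx=+7,dy=+7->C; (5,7):dx=+9,dy=+11->C
  (5,8):dx=+8,dy=+9->C; (5,9):dx=+6,dy=+6->C; (6,7):dx=+2,dy=+4->C; (6,8):dx=+1,dy=+2->C
  (6,9):dx=-1,dy=-1->C; (7,8):dx=-1,dy=-2->C; (7,9):dx=-3,dy=-5->C; (8,9):dx=-2,dy=-3->C
Step 2: C = 25, D = 11, total pairs = 36.
Step 3: tau = (C - D)/(n(n-1)/2) = (25 - 11)/36 = 0.388889.
Step 4: Exact two-sided p-value (enumerate n! = 362880 permutations of y under H0): p = 0.180181.
Step 5: alpha = 0.05. fail to reject H0.

tau_b = 0.3889 (C=25, D=11), p = 0.180181, fail to reject H0.


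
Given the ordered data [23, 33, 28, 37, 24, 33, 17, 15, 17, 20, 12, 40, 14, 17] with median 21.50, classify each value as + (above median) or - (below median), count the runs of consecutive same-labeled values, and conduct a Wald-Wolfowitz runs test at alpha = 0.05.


Step 1: Compute median = 21.50; label A = above, B = below.
Labels in order: AAAAAABBBBBABB  (n_A = 7, n_B = 7)
Step 2: Count runs R = 4.
Step 3: Under H0 (random ordering), E[R] = 2*n_A*n_B/(n_A+n_B) + 1 = 2*7*7/14 + 1 = 8.0000.
        Var[R] = 2*n_A*n_B*(2*n_A*n_B - n_A - n_B) / ((n_A+n_B)^2 * (n_A+n_B-1)) = 8232/2548 = 3.2308.
        SD[R] = 1.7974.
Step 4: Continuity-corrected z = (R + 0.5 - E[R]) / SD[R] = (4 + 0.5 - 8.0000) / 1.7974 = -1.9472.
Step 5: Two-sided p-value via normal approximation = 2*(1 - Phi(|z|)) = 0.051508.
Step 6: alpha = 0.05. fail to reject H0.

R = 4, z = -1.9472, p = 0.051508, fail to reject H0.


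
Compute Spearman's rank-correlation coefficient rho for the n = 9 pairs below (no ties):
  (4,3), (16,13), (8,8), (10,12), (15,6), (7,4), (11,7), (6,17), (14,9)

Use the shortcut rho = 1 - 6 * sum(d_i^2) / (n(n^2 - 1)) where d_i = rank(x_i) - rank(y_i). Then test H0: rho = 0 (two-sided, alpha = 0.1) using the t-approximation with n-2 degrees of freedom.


Step 1: Rank x and y separately (midranks; no ties here).
rank(x): 4->1, 16->9, 8->4, 10->5, 15->8, 7->3, 11->6, 6->2, 14->7
rank(y): 3->1, 13->8, 8->5, 12->7, 6->3, 4->2, 7->4, 17->9, 9->6
Step 2: d_i = R_x(i) - R_y(i); compute d_i^2.
  (1-1)^2=0, (9-8)^2=1, (4-5)^2=1, (5-7)^2=4, (8-3)^2=25, (3-2)^2=1, (6-4)^2=4, (2-9)^2=49, (7-6)^2=1
sum(d^2) = 86.
Step 3: rho = 1 - 6*86 / (9*(9^2 - 1)) = 1 - 516/720 = 0.283333.
Step 4: Under H0, t = rho * sqrt((n-2)/(1-rho^2)) = 0.7817 ~ t(7).
Step 5: Two-sided p-value from the t-distribution with 7 df = 0.460030.
Step 6: alpha = 0.1. fail to reject H0.

rho = 0.2833, p = 0.460030, fail to reject H0 at alpha = 0.1.


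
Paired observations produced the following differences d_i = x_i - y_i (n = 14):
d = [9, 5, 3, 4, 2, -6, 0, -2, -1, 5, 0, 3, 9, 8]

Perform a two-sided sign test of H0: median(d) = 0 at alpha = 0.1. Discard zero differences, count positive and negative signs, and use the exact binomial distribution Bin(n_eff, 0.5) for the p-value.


Step 1: Discard zero differences. Original n = 14; n_eff = number of nonzero differences = 12.
Nonzero differences (with sign): +9, +5, +3, +4, +2, -6, -2, -1, +5, +3, +9, +8
Step 2: Count signs: positive = 9, negative = 3.
Step 3: Under H0: P(positive) = 0.5, so the number of positives S ~ Bin(12, 0.5).
Step 4: Two-sided exact p-value = sum of Bin(12,0.5) probabilities at or below the observed probability = 0.145996.
Step 5: alpha = 0.1. fail to reject H0.

n_eff = 12, pos = 9, neg = 3, p = 0.145996, fail to reject H0.


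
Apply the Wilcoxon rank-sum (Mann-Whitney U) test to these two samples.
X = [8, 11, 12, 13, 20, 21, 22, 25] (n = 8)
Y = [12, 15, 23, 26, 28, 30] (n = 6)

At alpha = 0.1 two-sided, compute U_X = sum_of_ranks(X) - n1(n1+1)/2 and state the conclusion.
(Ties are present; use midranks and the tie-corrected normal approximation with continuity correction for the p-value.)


Step 1: Combine and sort all 14 observations; assign midranks.
sorted (value, group): (8,X), (11,X), (12,X), (12,Y), (13,X), (15,Y), (20,X), (21,X), (22,X), (23,Y), (25,X), (26,Y), (28,Y), (30,Y)
ranks: 8->1, 11->2, 12->3.5, 12->3.5, 13->5, 15->6, 20->7, 21->8, 22->9, 23->10, 25->11, 26->12, 28->13, 30->14
Step 2: Rank sum for X: R1 = 1 + 2 + 3.5 + 5 + 7 + 8 + 9 + 11 = 46.5.
Step 3: U_X = R1 - n1(n1+1)/2 = 46.5 - 8*9/2 = 46.5 - 36 = 10.5.
       U_Y = n1*n2 - U_X = 48 - 10.5 = 37.5.
Step 4: Ties are present, so use the tie-corrected normal approximation (with continuity correction) for the p-value.
Step 5: p-value = 0.092930; compare to alpha = 0.1. reject H0.

U_X = 10.5, p = 0.092930, reject H0 at alpha = 0.1.


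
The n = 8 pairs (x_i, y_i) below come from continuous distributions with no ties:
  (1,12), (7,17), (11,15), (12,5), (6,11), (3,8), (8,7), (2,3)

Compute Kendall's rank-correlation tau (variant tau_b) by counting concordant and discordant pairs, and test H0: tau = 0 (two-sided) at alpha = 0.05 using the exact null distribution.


Step 1: Enumerate the 28 unordered pairs (i,j) with i<j and classify each by sign(x_j-x_i) * sign(y_j-y_i).
  (1,2):dx=+6,dy=+5->C; (1,3):dx=+10,dy=+3->C; (1,4):dx=+11,dy=-7->D; (1,5):dx=+5,dy=-1->D
  (1,6):dx=+2,dy=-4->D; (1,7):dx=+7,dy=-5->D; (1,8):dx=+1,dy=-9->D; (2,3):dx=+4,dy=-2->D
  (2,4):dx=+5,dy=-12->D; (2,5):dx=-1,dy=-6->C; (2,6):dx=-4,dy=-9->C; (2,7):dx=+1,dy=-10->D
  (2,8):dx=-5,dy=-14->C; (3,4):dx=+1,dy=-10->D; (3,5):dx=-5,dy=-4->C; (3,6):dx=-8,dy=-7->C
  (3,7):dx=-3,dy=-8->C; (3,8):dx=-9,dy=-12->C; (4,5):dx=-6,dy=+6->D; (4,6):dx=-9,dy=+3->D
  (4,7):dx=-4,dy=+2->D; (4,8):dx=-10,dy=-2->C; (5,6):dx=-3,dy=-3->C; (5,7):dx=+2,dy=-4->D
  (5,8):dx=-4,dy=-8->C; (6,7):dx=+5,dy=-1->D; (6,8):dx=-1,dy=-5->C; (7,8):dx=-6,dy=-4->C
Step 2: C = 14, D = 14, total pairs = 28.
Step 3: tau = (C - D)/(n(n-1)/2) = (14 - 14)/28 = 0.000000.
Step 4: Exact two-sided p-value (enumerate n! = 40320 permutations of y under H0): p = 1.000000.
Step 5: alpha = 0.05. fail to reject H0.

tau_b = 0.0000 (C=14, D=14), p = 1.000000, fail to reject H0.
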